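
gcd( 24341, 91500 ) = 1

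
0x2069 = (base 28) AG9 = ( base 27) BA8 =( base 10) 8297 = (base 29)9p3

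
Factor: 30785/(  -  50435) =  - 47/77= - 7^(-1)*11^( - 1 )*47^1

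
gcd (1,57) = 1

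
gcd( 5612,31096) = 92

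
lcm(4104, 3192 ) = 28728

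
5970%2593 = 784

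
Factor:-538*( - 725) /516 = 2^(-1) * 3^( - 1 )*5^2*29^1*43^( - 1)*269^1 = 195025/258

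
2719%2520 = 199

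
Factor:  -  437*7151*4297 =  -19^1*23^1 * 4297^1*7151^1 = -13428069139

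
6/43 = 6/43  =  0.14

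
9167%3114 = 2939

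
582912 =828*704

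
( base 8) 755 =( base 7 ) 1303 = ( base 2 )111101101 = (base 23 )la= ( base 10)493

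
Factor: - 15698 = -2^1*47^1*167^1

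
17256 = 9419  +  7837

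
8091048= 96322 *84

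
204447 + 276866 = 481313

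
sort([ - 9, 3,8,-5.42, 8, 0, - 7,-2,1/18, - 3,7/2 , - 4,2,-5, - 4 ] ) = [  -  9, - 7, - 5.42, - 5, - 4, - 4, - 3, - 2,0,1/18,2 , 3,7/2,8,8]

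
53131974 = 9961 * 5334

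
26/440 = 13/220=0.06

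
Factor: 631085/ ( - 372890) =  - 18031/10654= - 2^( - 1 )*7^ (-1)*13^1*19^1 * 73^1*761^ ( - 1 )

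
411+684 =1095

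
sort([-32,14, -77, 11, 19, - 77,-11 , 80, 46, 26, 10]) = [-77,-77,-32,-11,10,11, 14, 19 , 26,46,  80]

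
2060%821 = 418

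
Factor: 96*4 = 2^7 * 3^1 = 384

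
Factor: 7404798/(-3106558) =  - 3^1*7^( - 1)*13^( - 3)* 101^(- 1 )*1234133^1  =  -  3702399/1553279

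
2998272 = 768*3904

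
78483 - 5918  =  72565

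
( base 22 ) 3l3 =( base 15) 87C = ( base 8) 3575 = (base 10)1917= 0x77d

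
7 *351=2457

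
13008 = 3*4336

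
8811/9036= 979/1004=0.98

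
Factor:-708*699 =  - 2^2*3^2*59^1*233^1 = - 494892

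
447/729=149/243 = 0.61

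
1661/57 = 1661/57 = 29.14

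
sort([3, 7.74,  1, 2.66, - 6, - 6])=[ - 6,- 6, 1,2.66 , 3, 7.74 ]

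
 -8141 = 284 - 8425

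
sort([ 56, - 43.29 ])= [ - 43.29,56 ]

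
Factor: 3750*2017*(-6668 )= - 50435085000 = -2^3 * 3^1 * 5^4 * 1667^1 * 2017^1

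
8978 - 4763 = 4215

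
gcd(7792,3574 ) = 2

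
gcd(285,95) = 95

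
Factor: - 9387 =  - 3^2*7^1*149^1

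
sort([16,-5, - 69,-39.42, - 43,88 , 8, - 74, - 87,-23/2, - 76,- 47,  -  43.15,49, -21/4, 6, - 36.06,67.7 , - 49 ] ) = [ - 87, - 76 , - 74, - 69, - 49, - 47, - 43.15 , - 43 , - 39.42, - 36.06, - 23/2,  -  21/4, - 5,6,8, 16,49, 67.7,88]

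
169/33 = 169/33  =  5.12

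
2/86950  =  1/43475 = 0.00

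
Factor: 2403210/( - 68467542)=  - 400535/11411257 = -  5^1*11^(-1)*13^(- 1 )*199^(-1)*401^( - 1)*80107^1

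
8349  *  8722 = 72819978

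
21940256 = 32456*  676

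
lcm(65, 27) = 1755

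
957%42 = 33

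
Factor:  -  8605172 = -2^2*2151293^1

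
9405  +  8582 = 17987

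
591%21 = 3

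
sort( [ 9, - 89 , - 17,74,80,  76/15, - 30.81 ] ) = [ - 89, - 30.81,-17,76/15, 9,74, 80]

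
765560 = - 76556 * (-10)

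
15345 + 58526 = 73871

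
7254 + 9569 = 16823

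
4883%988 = 931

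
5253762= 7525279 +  - 2271517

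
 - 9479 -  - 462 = - 9017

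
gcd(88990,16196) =2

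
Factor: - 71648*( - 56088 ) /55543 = 2^8*3^2*19^1*41^1*67^( - 1 ) * 829^( - 1 )*2239^1 = 4018593024/55543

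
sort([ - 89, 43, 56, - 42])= [- 89, - 42,43, 56 ]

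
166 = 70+96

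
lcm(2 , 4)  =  4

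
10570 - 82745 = - 72175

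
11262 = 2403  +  8859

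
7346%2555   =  2236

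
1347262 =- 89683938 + 91031200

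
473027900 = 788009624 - 314981724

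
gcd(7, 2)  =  1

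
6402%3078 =246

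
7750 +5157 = 12907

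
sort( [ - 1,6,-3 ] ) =[ - 3, -1, 6]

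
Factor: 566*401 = 226966 = 2^1*283^1*401^1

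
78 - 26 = 52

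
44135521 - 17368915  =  26766606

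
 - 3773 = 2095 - 5868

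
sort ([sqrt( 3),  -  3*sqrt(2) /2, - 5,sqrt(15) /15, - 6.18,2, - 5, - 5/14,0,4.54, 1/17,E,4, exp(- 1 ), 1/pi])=[ - 6.18,  -  5,-5,-3*sqrt (2 ) /2, - 5/14,0, 1/17,sqrt(15)/15,1/pi,exp( - 1),sqrt( 3),2,  E,4, 4.54] 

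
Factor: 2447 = 2447^1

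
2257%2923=2257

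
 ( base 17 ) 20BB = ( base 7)41140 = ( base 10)10024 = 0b10011100101000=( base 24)H9G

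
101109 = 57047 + 44062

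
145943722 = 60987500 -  - 84956222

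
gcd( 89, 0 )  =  89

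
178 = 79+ 99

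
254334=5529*46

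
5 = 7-2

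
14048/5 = 2809 + 3/5 = 2809.60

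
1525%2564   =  1525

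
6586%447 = 328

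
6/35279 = 6/35279 = 0.00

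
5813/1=5813 = 5813.00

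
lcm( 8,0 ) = 0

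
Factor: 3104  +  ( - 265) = 2839 = 17^1*167^1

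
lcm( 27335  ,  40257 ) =2214135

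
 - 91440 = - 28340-63100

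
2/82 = 1/41 = 0.02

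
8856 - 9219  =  -363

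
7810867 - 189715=7621152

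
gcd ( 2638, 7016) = 2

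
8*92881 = 743048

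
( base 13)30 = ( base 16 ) 27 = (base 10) 39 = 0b100111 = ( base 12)33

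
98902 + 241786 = 340688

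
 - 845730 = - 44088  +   - 801642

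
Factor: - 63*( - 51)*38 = 2^1*3^3*7^1*17^1*19^1 = 122094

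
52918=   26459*2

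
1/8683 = 1/8683  =  0.00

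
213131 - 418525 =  - 205394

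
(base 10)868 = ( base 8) 1544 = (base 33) qa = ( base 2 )1101100100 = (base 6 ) 4004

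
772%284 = 204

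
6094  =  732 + 5362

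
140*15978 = 2236920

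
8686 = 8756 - 70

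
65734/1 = 65734=65734.00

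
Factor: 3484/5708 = 871/1427 = 13^1*67^1*1427^ (- 1) 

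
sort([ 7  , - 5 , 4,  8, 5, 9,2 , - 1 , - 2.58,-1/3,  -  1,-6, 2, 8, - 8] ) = [  -  8, - 6,- 5, - 2.58,-1,-1,  -  1/3,  2, 2,  4, 5,7, 8, 8, 9] 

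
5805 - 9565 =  - 3760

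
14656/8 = 1832 = 1832.00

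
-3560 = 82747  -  86307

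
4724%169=161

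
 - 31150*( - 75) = 2336250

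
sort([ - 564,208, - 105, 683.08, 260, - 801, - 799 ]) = [ - 801, - 799, -564,-105,  208, 260 , 683.08 ] 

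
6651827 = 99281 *67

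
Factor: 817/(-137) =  - 19^1 * 43^1*137^( - 1) 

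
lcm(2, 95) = 190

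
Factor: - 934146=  - 2^1*3^3*17299^1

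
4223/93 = 4223/93= 45.41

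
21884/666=32 + 286/333 = 32.86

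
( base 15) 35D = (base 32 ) nr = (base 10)763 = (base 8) 1373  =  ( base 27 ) 117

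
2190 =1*2190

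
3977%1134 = 575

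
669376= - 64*( - 10459 )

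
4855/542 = 8 + 519/542 = 8.96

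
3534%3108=426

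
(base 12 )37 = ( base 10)43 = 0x2B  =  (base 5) 133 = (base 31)1c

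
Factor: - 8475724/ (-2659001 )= 2^2*17^1*124643^1*2659001^(-1 ) 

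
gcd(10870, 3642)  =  2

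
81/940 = 81/940=0.09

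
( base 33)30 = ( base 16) 63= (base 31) 36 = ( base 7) 201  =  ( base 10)99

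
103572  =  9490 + 94082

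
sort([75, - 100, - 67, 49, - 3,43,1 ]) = [ - 100, - 67, - 3, 1, 43,49,75 ]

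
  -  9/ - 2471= 9/2471 = 0.00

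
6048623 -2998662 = 3049961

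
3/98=3/98=   0.03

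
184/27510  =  92/13755 = 0.01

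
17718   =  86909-69191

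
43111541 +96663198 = 139774739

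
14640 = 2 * 7320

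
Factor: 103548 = 2^2*3^1*8629^1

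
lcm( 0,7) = 0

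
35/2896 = 35/2896= 0.01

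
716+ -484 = 232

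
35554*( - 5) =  - 177770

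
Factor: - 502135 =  - 5^1*29^1*3463^1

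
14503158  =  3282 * 4419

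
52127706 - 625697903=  - 573570197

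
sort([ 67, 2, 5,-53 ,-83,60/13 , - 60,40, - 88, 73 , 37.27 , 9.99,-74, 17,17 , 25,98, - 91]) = [  -  91,  -  88, - 83, - 74, -60, - 53, 2 , 60/13, 5,9.99 , 17, 17, 25, 37.27,40 , 67, 73,98]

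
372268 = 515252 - 142984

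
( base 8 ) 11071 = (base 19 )CHA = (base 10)4665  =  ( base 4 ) 1020321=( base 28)5QH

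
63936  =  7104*9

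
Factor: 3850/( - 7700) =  - 2^( - 1) = - 1/2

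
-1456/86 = -17 + 3/43 = - 16.93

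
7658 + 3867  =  11525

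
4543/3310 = 1  +  1233/3310 = 1.37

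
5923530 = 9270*639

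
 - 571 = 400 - 971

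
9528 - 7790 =1738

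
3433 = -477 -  - 3910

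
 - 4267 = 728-4995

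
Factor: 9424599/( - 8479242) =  - 2^( - 1)*3^( - 4)*73^(  -  1 )*239^( - 1) * 1303^1*2411^1 = - 3141533/2826414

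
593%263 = 67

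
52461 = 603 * 87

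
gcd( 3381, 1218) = 21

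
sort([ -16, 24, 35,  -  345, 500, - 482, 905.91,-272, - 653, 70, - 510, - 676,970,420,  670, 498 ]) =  [ - 676, - 653, - 510, -482, - 345, - 272, - 16, 24,35, 70, 420, 498, 500,670, 905.91, 970]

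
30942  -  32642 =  - 1700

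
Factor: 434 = 2^1*7^1*31^1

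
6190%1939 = 373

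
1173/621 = 1 + 8/9 = 1.89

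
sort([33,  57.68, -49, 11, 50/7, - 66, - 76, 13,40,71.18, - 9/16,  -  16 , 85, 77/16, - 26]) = [ - 76, - 66, - 49, - 26,  -  16, - 9/16,77/16, 50/7, 11, 13, 33, 40, 57.68, 71.18,85]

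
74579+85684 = 160263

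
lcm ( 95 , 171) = 855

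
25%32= 25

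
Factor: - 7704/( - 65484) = 2/17 = 2^1*17^( -1)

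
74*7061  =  522514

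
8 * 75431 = 603448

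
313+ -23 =290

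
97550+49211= 146761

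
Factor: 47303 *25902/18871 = 2^1*3^2*113^ ( - 1 )* 167^( - 1 ) * 1439^1  *47303^1   =  1225242306/18871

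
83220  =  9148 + 74072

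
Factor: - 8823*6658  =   - 58743534 = -2^1*3^1*17^1 * 173^1*3329^1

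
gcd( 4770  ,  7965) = 45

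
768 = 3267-2499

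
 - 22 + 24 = 2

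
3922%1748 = 426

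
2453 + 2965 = 5418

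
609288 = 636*958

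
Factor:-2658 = -2^1*3^1*443^1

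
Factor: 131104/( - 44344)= - 2^2*17^1*23^( - 1 ) =- 68/23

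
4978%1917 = 1144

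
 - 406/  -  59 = 6+52/59 = 6.88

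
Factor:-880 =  - 2^4*5^1 * 11^1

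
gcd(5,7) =1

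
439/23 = 19  +  2/23 = 19.09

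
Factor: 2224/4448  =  2^( - 1) = 1/2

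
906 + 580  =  1486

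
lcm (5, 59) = 295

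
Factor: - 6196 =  - 2^2 * 1549^1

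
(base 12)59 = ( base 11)63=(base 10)69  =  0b1000101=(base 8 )105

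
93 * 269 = 25017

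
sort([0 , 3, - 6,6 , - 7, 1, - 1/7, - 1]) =[ - 7 ,- 6, - 1, - 1/7, 0,  1,3, 6] 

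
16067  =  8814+7253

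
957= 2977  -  2020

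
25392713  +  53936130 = 79328843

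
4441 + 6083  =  10524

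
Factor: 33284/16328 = 53/26 = 2^(-1)*  13^( - 1)*53^1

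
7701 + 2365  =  10066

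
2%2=0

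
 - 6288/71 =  -89 + 31/71 = -88.56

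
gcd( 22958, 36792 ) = 2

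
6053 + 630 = 6683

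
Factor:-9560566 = - 2^1*4780283^1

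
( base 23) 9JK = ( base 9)7137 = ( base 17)110G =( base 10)5218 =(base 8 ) 12142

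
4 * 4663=18652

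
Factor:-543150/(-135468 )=2^( - 1)*5^2*17^1*53^( - 1) = 425/106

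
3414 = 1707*2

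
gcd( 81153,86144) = 1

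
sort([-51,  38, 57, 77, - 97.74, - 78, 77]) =[ - 97.74, - 78, - 51,38, 57,77, 77] 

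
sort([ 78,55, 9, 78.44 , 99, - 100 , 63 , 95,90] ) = [ - 100, 9,  55,63, 78, 78.44,90,95 , 99]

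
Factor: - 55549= - 13^1 * 4273^1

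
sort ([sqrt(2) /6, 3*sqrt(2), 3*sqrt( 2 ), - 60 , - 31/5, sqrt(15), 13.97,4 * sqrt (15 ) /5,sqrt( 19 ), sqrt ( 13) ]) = [ - 60, - 31/5, sqrt( 2 )/6, 4*sqrt ( 15)/5,sqrt( 13 ) , sqrt ( 15 ),  3*sqrt(2 ),3 * sqrt(2)  ,  sqrt(19),13.97]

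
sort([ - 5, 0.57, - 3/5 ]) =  [ - 5, - 3/5, 0.57 ]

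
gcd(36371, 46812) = 1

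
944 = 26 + 918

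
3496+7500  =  10996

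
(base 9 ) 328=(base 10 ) 269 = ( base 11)225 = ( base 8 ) 415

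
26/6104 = 13/3052 = 0.00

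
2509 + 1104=3613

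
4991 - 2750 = 2241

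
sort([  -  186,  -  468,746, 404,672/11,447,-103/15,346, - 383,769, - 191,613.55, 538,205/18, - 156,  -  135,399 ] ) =[-468,-383,-191,-186, - 156,- 135, - 103/15,205/18, 672/11,346,399, 404,447 , 538,613.55,746,  769 ] 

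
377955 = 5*75591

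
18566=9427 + 9139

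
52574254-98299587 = - 45725333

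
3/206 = 3/206 = 0.01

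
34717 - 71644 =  - 36927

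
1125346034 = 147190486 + 978155548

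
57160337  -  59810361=  -  2650024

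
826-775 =51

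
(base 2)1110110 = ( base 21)5D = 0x76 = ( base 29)42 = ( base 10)118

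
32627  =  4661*7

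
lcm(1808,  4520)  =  9040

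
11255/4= 2813  +  3/4 =2813.75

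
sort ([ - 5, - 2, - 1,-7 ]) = [ - 7 , - 5, - 2,  -  1 ] 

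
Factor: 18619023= 3^1 * 6206341^1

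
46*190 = 8740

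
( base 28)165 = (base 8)1675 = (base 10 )957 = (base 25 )1D7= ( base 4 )32331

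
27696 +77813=105509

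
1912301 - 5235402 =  - 3323101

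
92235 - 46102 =46133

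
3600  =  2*1800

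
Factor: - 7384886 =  - 2^1 * 23^1*160541^1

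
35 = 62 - 27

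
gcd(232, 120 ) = 8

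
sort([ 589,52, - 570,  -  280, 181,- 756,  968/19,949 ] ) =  [ -756, - 570, - 280, 968/19,52,181,589,949 ]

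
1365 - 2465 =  - 1100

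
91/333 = 91/333 = 0.27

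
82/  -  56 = -2 + 15/28 = - 1.46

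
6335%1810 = 905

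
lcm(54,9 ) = 54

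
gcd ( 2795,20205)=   5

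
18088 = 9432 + 8656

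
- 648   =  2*(-324 )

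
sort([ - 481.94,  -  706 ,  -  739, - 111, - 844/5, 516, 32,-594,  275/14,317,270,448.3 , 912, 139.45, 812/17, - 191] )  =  [ - 739 , -706, - 594 , - 481.94, - 191, - 844/5 , - 111,275/14,32,812/17,139.45 , 270,317,448.3,516, 912] 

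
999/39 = 25 + 8/13 = 25.62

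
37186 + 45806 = 82992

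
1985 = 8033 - 6048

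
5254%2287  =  680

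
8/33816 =1/4227=0.00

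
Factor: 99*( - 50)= -4950 = - 2^1*3^2*5^2*11^1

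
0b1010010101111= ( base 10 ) 5295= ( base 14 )1D03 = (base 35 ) 4ba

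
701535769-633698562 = 67837207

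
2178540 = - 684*( - 3185)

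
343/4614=343/4614 =0.07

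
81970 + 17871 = 99841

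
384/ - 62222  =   - 1 + 30919/31111 = - 0.01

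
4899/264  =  18 + 49/88=18.56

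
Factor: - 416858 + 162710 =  - 2^2*3^1*21179^1  =  - 254148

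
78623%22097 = 12332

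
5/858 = 5/858 = 0.01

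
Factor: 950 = 2^1*5^2 *19^1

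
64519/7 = 9217 =9217.00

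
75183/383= 75183/383 = 196.30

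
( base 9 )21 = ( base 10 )19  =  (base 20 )j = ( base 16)13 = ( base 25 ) j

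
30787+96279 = 127066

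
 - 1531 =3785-5316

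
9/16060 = 9/16060 = 0.00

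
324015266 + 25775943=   349791209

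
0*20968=0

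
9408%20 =8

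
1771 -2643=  - 872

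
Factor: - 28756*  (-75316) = 2^4 * 7^1 * 13^1* 19^1 * 79^1*991^1= 2165786896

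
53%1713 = 53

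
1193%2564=1193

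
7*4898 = 34286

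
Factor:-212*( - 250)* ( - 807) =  - 2^3* 3^1 * 5^3*53^1*269^1 = - 42771000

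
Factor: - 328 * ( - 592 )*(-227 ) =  - 44077952 =-2^7*37^1*41^1 *227^1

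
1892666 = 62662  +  1830004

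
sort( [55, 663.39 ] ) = [55  ,  663.39]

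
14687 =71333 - 56646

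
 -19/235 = -1 + 216/235 = -0.08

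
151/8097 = 151/8097 = 0.02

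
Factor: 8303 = 19^2* 23^1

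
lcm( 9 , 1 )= 9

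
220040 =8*27505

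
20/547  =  20/547 = 0.04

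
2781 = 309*9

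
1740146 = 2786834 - 1046688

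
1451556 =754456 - -697100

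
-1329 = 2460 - 3789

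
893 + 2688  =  3581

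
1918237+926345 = 2844582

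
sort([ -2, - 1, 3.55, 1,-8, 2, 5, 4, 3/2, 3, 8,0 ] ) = [ - 8,-2, - 1, 0, 1,3/2 , 2, 3, 3.55,4, 5, 8 ]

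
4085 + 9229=13314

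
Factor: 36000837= 3^2*4000093^1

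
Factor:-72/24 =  -3 = - 3^1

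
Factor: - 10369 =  - 10369^1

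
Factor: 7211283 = 3^1*163^1*14747^1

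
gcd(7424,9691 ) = 1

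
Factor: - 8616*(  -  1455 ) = 2^3*  3^2*5^1*97^1*359^1= 12536280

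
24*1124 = 26976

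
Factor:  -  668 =  -  2^2 * 167^1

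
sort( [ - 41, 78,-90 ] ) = [ - 90 , -41,  78]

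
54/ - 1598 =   -  27/799 = - 0.03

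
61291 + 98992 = 160283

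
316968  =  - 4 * ( - 79242 ) 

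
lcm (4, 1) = 4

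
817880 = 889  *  920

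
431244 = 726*594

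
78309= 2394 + 75915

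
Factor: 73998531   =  3^2*8222059^1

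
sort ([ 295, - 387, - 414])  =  [ - 414, - 387, 295]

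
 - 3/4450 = - 3/4450 = -0.00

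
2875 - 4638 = - 1763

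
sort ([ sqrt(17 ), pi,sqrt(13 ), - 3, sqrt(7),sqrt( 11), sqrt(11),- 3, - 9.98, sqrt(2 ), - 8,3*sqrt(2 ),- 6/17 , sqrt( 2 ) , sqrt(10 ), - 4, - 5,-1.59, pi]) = [ - 9.98, - 8 , -5,- 4, - 3, - 3, - 1.59, - 6/17, sqrt(2), sqrt( 2),sqrt( 7 ), pi, pi, sqrt( 10 ),  sqrt(11), sqrt(11 ), sqrt(13 ), sqrt( 17), 3*sqrt(2)]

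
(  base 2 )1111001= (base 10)121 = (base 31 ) 3s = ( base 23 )56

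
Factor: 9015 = 3^1*5^1*601^1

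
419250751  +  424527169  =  843777920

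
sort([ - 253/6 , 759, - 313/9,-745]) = [ - 745,-253/6, - 313/9, 759]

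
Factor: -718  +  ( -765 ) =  - 1483^1 = - 1483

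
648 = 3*216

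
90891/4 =22722  +  3/4 = 22722.75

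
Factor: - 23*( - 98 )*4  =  2^3 * 7^2*23^1 = 9016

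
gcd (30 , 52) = 2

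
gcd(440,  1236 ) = 4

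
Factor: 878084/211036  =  7^(- 1)*17^1*37^1*349^1*7537^ ( - 1) = 219521/52759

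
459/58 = 459/58 = 7.91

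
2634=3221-587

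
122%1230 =122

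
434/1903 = 434/1903 = 0.23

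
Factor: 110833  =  137^1*809^1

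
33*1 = 33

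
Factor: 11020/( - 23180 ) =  - 29^1*61^ (-1)=- 29/61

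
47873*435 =20824755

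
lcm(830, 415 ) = 830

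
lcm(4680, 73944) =369720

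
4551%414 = 411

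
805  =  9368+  - 8563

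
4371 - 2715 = 1656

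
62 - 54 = 8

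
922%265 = 127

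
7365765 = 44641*165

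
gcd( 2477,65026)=1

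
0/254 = 0 = 0.00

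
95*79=7505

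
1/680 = 1/680 = 0.00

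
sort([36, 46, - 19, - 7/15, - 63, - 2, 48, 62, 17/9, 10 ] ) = [ - 63, - 19, - 2,-7/15,17/9, 10, 36, 46 , 48,62]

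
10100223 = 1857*5439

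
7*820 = 5740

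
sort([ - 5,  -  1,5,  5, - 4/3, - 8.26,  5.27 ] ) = [  -  8.26, - 5 , - 4/3 , - 1,5,5, 5.27] 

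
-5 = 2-7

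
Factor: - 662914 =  - 2^1*7^1 * 47351^1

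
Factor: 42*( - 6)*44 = - 2^4*3^2*7^1*11^1 = - 11088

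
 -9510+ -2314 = -11824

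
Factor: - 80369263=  - 13^1*6182251^1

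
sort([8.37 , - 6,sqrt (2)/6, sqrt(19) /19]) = [ - 6, sqrt( 19) /19 , sqrt(2)/6, 8.37 ] 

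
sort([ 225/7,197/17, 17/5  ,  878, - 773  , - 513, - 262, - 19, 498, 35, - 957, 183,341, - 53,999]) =[-957, - 773,  -  513, - 262, -53, - 19, 17/5,197/17,225/7,35, 183,341,498,878, 999]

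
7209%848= 425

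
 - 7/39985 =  - 7/39985 = - 0.00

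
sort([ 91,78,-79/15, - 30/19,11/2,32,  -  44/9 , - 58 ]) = [-58, - 79/15, - 44/9,- 30/19, 11/2,32,78, 91]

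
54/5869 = 54/5869 = 0.01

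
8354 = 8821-467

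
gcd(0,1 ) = 1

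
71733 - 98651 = - 26918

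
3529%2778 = 751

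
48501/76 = 48501/76 = 638.17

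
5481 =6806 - 1325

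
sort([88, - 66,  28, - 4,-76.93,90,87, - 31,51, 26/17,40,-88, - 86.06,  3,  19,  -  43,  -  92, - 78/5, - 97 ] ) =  [ - 97, - 92, - 88, - 86.06,-76.93, - 66, - 43, - 31, - 78/5,- 4,26/17, 3 , 19, 28, 40,51,  87, 88, 90 ]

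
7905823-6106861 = 1798962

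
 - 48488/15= - 3233 + 7/15 = - 3232.53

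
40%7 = 5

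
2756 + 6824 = 9580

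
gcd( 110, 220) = 110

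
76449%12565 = 1059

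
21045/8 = 2630 + 5/8= 2630.62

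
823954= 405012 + 418942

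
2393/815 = 2393/815 = 2.94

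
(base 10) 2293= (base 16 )8F5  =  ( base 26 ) 3a5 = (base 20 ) 5ed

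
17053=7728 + 9325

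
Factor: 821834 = 2^1*13^1*73^1*433^1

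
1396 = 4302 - 2906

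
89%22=1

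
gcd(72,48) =24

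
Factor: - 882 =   -  2^1*3^2*7^2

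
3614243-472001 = 3142242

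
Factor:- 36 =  -2^2*3^2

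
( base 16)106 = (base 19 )DF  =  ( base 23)b9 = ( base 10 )262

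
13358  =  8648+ 4710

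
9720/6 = 1620=1620.00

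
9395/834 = 11 + 221/834=11.26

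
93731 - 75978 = 17753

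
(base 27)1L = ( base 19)2A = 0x30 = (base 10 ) 48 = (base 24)20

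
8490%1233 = 1092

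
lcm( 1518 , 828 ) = 9108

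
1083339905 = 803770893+279569012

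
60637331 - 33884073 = 26753258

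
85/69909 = 85/69909 = 0.00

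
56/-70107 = - 1  +  70051/70107 = - 0.00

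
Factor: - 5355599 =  -881^1*6079^1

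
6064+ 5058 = 11122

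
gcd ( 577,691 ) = 1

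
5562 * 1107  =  6157134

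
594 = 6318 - 5724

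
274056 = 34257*8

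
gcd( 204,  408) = 204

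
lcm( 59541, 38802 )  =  3453378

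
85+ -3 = 82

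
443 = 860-417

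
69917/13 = 69917/13 = 5378.23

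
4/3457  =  4/3457 = 0.00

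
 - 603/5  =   - 603/5 = - 120.60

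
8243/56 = 8243/56= 147.20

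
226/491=226/491 = 0.46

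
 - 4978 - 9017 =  - 13995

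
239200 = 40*5980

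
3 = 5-2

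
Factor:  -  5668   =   - 2^2*13^1*109^1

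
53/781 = 53/781 = 0.07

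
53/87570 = 53/87570 = 0.00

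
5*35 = 175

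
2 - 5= - 3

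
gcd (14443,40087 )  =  1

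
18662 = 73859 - 55197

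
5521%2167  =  1187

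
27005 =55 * 491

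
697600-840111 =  - 142511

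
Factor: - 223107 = - 3^1*31^1*2399^1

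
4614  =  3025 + 1589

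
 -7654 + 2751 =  - 4903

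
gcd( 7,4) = 1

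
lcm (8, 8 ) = 8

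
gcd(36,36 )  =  36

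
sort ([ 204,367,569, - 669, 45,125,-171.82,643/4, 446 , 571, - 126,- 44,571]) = [  -  669, - 171.82, - 126 , - 44,45,125,643/4,204 , 367,446,569, 571, 571]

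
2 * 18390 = 36780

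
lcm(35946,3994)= 35946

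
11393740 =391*29140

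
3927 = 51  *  77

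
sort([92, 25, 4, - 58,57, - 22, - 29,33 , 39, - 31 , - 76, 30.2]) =[-76,-58,-31, -29,-22 , 4,25, 30.2,  33, 39, 57, 92 ] 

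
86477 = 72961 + 13516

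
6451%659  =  520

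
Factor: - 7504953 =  - 3^1*2501651^1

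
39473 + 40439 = 79912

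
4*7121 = 28484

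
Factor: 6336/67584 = 2^( - 5 )*3^1 = 3/32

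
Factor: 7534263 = 3^1*11^1*228311^1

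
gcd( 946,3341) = 1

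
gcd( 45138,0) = 45138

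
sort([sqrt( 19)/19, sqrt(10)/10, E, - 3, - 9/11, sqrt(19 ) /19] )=[ - 3, -9/11,sqrt(19)/19,sqrt( 19 )/19 , sqrt( 10 )/10,E]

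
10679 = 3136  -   - 7543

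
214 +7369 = 7583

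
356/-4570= - 1 + 2107/2285 = -0.08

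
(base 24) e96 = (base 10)8286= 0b10000001011110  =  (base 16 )205E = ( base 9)12326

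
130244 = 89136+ 41108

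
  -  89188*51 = -4548588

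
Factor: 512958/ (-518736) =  - 799/808 = - 2^ ( - 3 )*17^1*47^1 * 101^( - 1 )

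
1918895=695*2761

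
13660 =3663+9997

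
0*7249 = 0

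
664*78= 51792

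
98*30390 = 2978220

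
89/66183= 89/66183 = 0.00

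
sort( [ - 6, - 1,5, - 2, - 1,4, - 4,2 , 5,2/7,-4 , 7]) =[ - 6, - 4,-4, - 2, - 1, - 1, 2/7,2,4,5,5, 7 ] 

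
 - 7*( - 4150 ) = 29050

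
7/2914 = 7/2914 = 0.00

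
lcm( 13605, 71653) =1074795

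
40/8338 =20/4169 = 0.00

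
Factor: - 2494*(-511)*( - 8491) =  -2^1*7^2 * 29^1 * 43^1 * 73^1 * 1213^1 = -10821219094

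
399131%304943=94188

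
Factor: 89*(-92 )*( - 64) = 524032  =  2^8*23^1 * 89^1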